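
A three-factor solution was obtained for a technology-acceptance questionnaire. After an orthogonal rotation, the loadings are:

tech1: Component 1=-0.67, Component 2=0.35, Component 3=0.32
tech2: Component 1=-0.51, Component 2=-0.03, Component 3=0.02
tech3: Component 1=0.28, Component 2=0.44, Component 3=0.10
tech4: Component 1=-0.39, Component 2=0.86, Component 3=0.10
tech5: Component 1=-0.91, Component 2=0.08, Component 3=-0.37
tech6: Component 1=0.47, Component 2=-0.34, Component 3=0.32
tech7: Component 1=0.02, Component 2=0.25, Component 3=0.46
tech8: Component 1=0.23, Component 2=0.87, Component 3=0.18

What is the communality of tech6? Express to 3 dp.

h² = 0.47² + (-0.34)² + 0.32² = 0.2209 + 0.1156 + 0.1024 = 0.4389

0.439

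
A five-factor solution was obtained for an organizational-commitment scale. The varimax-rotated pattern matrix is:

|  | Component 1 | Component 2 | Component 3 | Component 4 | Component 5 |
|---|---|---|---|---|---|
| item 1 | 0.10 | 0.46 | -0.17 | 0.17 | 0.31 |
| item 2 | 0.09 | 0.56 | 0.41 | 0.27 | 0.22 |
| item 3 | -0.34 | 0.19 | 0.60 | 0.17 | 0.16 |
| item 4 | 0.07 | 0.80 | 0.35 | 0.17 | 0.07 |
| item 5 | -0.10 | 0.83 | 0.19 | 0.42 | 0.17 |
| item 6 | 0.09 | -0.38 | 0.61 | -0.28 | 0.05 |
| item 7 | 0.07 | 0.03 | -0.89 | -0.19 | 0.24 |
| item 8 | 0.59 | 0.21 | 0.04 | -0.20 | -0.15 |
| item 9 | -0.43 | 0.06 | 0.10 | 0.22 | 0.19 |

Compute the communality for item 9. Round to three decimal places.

0.283

h² = (-0.43)² + 0.06² + 0.10² + 0.22² + 0.19² = 0.1849 + 0.0036 + 0.0100 + 0.0484 + 0.0361 = 0.2830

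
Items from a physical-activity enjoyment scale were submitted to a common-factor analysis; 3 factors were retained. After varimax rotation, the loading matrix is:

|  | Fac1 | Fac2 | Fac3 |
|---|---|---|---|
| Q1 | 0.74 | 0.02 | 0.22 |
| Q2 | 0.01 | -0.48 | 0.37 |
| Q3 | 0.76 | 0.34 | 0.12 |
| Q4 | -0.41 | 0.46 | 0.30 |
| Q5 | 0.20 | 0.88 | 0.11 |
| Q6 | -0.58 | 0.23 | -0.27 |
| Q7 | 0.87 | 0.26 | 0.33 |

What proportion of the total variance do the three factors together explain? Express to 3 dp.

Communalities: 0.5964, 0.3674, 0.7076, 0.4697, 0.8265, 0.4622, 0.9334; Σh² = 4.3632.
Total variance with 7 standardized items is 7, so the solution explains 4.3632/7 = 0.6233.

0.623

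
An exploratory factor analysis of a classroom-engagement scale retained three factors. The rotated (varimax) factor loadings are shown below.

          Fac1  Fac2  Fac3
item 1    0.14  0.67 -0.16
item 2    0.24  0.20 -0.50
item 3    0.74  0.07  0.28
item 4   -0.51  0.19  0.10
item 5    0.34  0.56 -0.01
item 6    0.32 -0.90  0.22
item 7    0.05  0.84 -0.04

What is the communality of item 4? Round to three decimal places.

0.306

h² = (-0.51)² + 0.19² + 0.10² = 0.2601 + 0.0361 + 0.0100 = 0.3062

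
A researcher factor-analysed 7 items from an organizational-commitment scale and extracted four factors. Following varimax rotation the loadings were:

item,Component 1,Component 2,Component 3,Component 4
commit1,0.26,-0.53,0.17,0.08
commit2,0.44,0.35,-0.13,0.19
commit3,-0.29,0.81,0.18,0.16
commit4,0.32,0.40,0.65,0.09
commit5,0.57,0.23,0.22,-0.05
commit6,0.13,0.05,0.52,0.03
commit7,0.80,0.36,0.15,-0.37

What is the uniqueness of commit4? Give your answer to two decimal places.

h² = 0.32² + 0.40² + 0.65² + 0.09² = 0.1024 + 0.1600 + 0.4225 + 0.0081 = 0.6930
Uniqueness u² = 1 − h² = 1 − 0.6930 = 0.3070

0.31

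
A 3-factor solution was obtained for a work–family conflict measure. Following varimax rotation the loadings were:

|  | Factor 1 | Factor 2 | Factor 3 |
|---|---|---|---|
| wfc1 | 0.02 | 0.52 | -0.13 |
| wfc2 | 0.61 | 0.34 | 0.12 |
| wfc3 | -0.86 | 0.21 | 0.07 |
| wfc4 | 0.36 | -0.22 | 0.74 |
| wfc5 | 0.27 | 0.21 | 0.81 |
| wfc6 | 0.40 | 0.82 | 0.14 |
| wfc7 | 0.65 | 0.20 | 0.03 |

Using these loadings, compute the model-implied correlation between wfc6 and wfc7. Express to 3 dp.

0.428

r̂ = Σ λ_i·λ_j across factors = (0.40)(0.65) + (0.82)(0.20) + (0.14)(0.03)
  = +0.2600 +0.1640 +0.0042 = 0.4282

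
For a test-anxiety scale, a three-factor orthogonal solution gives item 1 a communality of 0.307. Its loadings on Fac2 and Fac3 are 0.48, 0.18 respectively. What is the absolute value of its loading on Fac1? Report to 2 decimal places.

0.21

Under orthogonal rotation h² = Σλ², so λ_Fac1² = h² − (0.2628) = 0.307 − 0.2628 = 0.0442.
|λ| = √0.0442 = 0.2102.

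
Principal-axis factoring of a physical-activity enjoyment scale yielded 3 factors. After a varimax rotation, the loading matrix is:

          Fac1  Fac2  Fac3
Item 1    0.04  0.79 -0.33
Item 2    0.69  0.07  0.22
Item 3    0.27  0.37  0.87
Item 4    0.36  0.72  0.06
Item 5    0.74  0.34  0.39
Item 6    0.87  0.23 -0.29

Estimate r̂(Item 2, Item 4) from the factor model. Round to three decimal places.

0.312

r̂ = Σ λ_i·λ_j across factors = (0.69)(0.36) + (0.07)(0.72) + (0.22)(0.06)
  = +0.2484 +0.0504 +0.0132 = 0.3120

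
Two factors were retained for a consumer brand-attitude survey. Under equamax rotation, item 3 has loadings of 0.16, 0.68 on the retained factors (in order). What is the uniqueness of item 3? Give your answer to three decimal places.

0.512

h² = 0.16² + 0.68² = 0.0256 + 0.4624 = 0.4880
Uniqueness u² = 1 − h² = 1 − 0.4880 = 0.5120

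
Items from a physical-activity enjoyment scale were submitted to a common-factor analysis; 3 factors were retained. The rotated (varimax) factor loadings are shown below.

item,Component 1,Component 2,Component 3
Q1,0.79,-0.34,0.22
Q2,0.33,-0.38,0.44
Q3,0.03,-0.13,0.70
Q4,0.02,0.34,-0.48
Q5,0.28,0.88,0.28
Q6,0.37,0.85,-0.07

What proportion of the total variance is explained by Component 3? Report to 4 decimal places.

0.1743

SS loadings for Component 3 = 0.22² + 0.44² + 0.70² + (-0.48)² + 0.28² + (-0.07)² = 1.0457
Proportion of variance = 1.0457 / 6 = 0.1743.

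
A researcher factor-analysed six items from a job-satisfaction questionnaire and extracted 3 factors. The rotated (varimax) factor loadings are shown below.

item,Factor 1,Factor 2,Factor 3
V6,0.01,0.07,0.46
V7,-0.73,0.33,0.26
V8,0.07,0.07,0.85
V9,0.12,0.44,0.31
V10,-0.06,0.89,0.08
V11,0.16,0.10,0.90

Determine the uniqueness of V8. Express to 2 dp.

h² = 0.07² + 0.07² + 0.85² = 0.0049 + 0.0049 + 0.7225 = 0.7323
Uniqueness u² = 1 − h² = 1 − 0.7323 = 0.2677

0.27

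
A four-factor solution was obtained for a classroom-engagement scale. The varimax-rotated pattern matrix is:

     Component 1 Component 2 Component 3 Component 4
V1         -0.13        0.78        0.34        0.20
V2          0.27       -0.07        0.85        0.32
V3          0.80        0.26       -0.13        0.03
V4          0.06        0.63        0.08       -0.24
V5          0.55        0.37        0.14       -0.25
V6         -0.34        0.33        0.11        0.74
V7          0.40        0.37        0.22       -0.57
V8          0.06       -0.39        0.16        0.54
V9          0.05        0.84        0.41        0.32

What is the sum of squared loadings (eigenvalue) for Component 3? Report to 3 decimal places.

SS loadings for Component 3 = 0.34² + 0.85² + (-0.13)² + 0.08² + 0.14² + 0.11² + 0.22² + 0.16² + 0.41² = 0.1156 + 0.7225 + 0.0169 + 0.0064 + 0.0196 + 0.0121 + 0.0484 + 0.0256 + 0.1681 = 1.1352

1.135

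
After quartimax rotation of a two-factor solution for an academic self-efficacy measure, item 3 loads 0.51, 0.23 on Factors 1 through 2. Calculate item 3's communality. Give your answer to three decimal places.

0.313

h² = 0.51² + 0.23² = 0.2601 + 0.0529 = 0.3130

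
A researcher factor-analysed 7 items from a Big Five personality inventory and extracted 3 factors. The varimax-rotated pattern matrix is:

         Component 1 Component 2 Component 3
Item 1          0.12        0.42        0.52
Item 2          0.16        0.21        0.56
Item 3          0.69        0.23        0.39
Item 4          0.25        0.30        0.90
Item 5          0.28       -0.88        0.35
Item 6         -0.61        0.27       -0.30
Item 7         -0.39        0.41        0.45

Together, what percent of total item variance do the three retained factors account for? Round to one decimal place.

SS loadings by factor: 1.1812, 1.3788, 1.9611; total = 4.5211.
Total variance with 7 standardized items is 7, so the solution explains 4.5211/7 = 0.6459 = 64.59%.

64.6%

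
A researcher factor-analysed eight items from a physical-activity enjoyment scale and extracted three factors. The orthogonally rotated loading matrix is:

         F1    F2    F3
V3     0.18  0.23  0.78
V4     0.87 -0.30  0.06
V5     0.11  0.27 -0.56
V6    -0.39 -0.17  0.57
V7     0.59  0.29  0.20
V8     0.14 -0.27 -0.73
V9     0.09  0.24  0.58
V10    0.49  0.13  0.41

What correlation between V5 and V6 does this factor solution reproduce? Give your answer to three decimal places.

r̂ = Σ λ_i·λ_j across factors = (0.11)(-0.39) + (0.27)(-0.17) + (-0.56)(0.57)
  = -0.0429 -0.0459 -0.3192 = -0.4080

-0.408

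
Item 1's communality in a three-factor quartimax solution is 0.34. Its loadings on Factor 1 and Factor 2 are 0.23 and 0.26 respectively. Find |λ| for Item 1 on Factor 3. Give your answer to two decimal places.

0.47

Under orthogonal rotation h² = Σλ², so λ_Factor 3² = h² − (0.1205) = 0.34 − 0.1205 = 0.2195.
|λ| = √0.2195 = 0.4685.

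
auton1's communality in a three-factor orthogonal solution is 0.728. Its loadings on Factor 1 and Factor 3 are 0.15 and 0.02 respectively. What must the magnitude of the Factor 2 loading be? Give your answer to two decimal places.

0.84

Under orthogonal rotation h² = Σλ², so λ_Factor 2² = h² − (0.0229) = 0.728 − 0.0229 = 0.7051.
|λ| = √0.7051 = 0.8397.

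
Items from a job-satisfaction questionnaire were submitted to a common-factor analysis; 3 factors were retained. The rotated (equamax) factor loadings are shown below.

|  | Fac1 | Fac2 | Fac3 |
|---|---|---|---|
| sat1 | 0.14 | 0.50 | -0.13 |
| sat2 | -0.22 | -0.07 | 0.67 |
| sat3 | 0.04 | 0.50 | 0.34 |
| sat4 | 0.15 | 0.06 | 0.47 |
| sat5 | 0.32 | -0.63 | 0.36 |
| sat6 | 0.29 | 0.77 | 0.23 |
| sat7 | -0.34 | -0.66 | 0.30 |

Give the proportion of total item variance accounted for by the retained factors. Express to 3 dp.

0.486

SS loadings by factor: 0.3942, 1.9339, 1.0748; total = 3.4029.
Total variance with 7 standardized items is 7, so the solution explains 3.4029/7 = 0.4861.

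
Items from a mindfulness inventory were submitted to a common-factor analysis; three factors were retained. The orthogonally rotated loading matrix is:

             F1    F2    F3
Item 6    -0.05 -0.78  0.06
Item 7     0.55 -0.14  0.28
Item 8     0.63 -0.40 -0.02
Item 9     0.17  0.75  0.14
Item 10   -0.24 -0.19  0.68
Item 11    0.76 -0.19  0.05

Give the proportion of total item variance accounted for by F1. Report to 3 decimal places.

0.228

SS loadings for F1 = (-0.05)² + 0.55² + 0.63² + 0.17² + (-0.24)² + 0.76² = 1.3660
Proportion of variance = 1.3660 / 6 = 0.2277.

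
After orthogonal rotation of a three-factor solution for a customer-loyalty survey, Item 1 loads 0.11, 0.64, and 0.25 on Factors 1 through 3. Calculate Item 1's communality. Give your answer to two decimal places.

0.48

h² = 0.11² + 0.64² + 0.25² = 0.0121 + 0.4096 + 0.0625 = 0.4842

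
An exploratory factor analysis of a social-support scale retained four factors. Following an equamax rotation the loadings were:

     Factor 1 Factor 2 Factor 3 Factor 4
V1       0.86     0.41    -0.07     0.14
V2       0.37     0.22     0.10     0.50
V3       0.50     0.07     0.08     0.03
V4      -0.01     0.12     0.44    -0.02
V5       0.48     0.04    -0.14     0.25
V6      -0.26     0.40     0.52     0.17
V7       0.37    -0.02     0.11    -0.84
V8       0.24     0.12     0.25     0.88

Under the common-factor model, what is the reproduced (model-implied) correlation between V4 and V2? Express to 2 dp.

r̂ = Σ λ_i·λ_j across factors = (-0.01)(0.37) + (0.12)(0.22) + (0.44)(0.10) + (-0.02)(0.50)
  = -0.0037 +0.0264 +0.0440 -0.0100 = 0.0567

0.06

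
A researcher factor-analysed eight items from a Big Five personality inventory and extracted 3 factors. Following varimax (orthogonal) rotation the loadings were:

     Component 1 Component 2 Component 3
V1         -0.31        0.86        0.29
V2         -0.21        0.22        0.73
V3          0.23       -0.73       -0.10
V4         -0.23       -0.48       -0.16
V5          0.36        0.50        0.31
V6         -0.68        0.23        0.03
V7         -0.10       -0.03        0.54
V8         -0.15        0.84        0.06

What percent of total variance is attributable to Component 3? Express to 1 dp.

SS loadings for Component 3 = 0.29² + 0.73² + (-0.10)² + (-0.16)² + 0.31² + 0.03² + 0.54² + 0.06² = 1.0448
With 8 standardized items, total variance = 8. Proportion = 1.0448/8 = 0.1306 → 13.06%.

13.1%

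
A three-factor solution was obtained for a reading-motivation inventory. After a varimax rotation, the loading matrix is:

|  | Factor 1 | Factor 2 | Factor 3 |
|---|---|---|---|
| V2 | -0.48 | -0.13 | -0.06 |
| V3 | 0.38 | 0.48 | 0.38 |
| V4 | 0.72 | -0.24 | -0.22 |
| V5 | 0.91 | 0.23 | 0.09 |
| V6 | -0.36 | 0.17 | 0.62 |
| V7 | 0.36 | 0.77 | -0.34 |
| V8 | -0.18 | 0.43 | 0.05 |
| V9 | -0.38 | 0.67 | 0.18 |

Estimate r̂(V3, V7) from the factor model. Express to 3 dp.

r̂ = Σ λ_i·λ_j across factors = (0.38)(0.36) + (0.48)(0.77) + (0.38)(-0.34)
  = +0.1368 +0.3696 -0.1292 = 0.3772

0.377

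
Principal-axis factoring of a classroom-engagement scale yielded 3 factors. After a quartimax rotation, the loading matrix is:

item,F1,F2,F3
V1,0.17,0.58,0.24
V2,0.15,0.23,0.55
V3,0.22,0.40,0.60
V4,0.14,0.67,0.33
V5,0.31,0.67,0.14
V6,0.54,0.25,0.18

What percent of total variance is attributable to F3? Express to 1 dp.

14.7%

SS loadings for F3 = 0.24² + 0.55² + 0.60² + 0.33² + 0.14² + 0.18² = 0.8810
With 6 standardized items, total variance = 6. Proportion = 0.8810/6 = 0.1468 → 14.68%.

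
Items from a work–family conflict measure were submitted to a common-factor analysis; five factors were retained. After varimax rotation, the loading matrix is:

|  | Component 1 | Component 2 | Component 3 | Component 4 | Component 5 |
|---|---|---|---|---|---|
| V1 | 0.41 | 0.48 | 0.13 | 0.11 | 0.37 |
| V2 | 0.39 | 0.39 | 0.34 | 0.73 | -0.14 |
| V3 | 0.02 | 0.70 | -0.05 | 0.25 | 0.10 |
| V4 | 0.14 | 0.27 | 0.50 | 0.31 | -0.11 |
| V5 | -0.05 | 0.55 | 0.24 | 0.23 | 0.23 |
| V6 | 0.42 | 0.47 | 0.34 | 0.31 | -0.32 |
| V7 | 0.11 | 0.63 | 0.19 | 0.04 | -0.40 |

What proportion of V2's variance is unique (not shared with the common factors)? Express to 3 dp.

h² = 0.39² + 0.39² + 0.34² + 0.73² + (-0.14)² = 0.1521 + 0.1521 + 0.1156 + 0.5329 + 0.0196 = 0.9723
Uniqueness u² = 1 − h² = 1 − 0.9723 = 0.0277

0.028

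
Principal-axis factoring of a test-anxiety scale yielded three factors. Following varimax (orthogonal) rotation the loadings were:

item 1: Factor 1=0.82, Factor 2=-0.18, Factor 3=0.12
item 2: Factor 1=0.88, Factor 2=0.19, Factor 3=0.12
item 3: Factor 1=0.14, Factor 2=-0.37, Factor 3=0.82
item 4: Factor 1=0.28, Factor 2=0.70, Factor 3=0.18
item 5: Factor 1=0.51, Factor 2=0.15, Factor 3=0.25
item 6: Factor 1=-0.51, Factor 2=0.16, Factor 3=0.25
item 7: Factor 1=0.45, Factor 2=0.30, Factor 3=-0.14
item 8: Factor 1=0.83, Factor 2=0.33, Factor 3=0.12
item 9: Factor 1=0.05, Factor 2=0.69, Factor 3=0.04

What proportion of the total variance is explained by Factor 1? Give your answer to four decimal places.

SS loadings for Factor 1 = 0.82² + 0.88² + 0.14² + 0.28² + 0.51² + (-0.51)² + 0.45² + 0.83² + 0.05² = 2.9589
Proportion of variance = 2.9589 / 9 = 0.3288.

0.3288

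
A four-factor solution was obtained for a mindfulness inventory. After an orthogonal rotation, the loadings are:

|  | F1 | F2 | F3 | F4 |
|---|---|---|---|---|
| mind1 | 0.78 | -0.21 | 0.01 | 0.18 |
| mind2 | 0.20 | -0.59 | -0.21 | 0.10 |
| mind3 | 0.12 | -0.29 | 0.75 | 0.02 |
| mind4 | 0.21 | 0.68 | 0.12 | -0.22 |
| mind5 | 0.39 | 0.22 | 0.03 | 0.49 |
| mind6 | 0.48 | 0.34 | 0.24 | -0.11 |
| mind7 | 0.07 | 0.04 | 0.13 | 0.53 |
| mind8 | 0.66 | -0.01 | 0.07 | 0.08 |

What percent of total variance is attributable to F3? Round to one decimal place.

8.8%

SS loadings for F3 = 0.01² + (-0.21)² + 0.75² + 0.12² + 0.03² + 0.24² + 0.13² + 0.07² = 0.7014
With 8 standardized items, total variance = 8. Proportion = 0.7014/8 = 0.0877 → 8.77%.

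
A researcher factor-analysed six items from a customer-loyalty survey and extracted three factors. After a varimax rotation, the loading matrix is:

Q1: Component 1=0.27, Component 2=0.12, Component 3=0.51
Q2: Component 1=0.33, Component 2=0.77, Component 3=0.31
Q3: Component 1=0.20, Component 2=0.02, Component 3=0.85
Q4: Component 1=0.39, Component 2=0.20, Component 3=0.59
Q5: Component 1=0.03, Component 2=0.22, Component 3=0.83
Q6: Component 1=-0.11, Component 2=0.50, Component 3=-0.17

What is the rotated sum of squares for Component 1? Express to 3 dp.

0.387

SS loadings for Component 1 = 0.27² + 0.33² + 0.20² + 0.39² + 0.03² + (-0.11)² = 0.0729 + 0.1089 + 0.0400 + 0.1521 + 0.0009 + 0.0121 = 0.3869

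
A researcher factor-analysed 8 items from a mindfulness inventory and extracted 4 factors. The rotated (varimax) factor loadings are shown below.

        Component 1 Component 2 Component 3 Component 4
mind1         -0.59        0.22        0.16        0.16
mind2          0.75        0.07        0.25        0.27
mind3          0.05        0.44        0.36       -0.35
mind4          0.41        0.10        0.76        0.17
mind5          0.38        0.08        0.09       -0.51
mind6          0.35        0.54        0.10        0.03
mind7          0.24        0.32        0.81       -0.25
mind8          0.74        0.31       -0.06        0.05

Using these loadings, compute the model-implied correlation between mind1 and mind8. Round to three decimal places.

-0.370

r̂ = Σ λ_i·λ_j across factors = (-0.59)(0.74) + (0.22)(0.31) + (0.16)(-0.06) + (0.16)(0.05)
  = -0.4366 +0.0682 -0.0096 +0.0080 = -0.3700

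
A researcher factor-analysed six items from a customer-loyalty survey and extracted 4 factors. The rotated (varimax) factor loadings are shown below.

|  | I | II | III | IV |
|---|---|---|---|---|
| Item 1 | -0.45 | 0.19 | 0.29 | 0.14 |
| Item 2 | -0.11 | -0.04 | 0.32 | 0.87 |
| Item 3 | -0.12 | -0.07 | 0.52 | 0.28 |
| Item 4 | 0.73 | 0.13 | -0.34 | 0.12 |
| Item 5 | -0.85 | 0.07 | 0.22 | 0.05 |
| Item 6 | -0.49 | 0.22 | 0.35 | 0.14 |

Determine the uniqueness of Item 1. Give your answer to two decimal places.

0.66

h² = (-0.45)² + 0.19² + 0.29² + 0.14² = 0.2025 + 0.0361 + 0.0841 + 0.0196 = 0.3423
Uniqueness u² = 1 − h² = 1 − 0.3423 = 0.6577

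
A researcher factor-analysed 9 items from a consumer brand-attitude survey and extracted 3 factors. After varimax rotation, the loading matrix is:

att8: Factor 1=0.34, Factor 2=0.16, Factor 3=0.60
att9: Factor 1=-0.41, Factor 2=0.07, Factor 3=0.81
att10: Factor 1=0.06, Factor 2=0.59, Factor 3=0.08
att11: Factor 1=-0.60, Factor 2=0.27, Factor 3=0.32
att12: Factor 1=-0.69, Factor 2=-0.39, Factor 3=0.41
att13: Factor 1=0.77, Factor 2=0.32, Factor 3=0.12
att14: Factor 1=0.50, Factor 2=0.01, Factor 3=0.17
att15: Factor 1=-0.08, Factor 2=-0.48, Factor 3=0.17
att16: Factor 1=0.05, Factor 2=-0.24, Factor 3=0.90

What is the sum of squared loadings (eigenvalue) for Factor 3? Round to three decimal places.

2.175

SS loadings for Factor 3 = 0.60² + 0.81² + 0.08² + 0.32² + 0.41² + 0.12² + 0.17² + 0.17² + 0.90² = 0.3600 + 0.6561 + 0.0064 + 0.1024 + 0.1681 + 0.0144 + 0.0289 + 0.0289 + 0.8100 = 2.1752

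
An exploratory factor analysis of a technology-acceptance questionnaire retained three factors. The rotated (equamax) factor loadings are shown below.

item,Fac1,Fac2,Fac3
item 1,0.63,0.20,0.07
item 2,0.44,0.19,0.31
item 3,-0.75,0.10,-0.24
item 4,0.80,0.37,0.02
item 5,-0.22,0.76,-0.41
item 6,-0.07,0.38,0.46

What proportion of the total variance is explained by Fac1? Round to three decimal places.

SS loadings for Fac1 = 0.63² + 0.44² + (-0.75)² + 0.80² + (-0.22)² + (-0.07)² = 1.8463
Proportion of variance = 1.8463 / 6 = 0.3077.

0.308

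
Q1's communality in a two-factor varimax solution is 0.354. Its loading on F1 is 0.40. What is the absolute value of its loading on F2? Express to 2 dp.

0.44

Under orthogonal rotation h² = Σλ², so λ_F2² = h² − (0.1600) = 0.354 − 0.1600 = 0.1940.
|λ| = √0.1940 = 0.4405.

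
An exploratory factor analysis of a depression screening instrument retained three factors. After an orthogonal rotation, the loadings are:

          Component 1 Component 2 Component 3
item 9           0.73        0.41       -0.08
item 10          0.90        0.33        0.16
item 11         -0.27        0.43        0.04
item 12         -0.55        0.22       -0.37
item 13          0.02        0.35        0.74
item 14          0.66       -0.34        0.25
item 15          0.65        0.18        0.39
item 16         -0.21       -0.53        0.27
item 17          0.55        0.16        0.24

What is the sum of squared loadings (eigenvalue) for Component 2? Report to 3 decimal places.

1.087

SS loadings for Component 2 = 0.41² + 0.33² + 0.43² + 0.22² + 0.35² + (-0.34)² + 0.18² + (-0.53)² + 0.16² = 0.1681 + 0.1089 + 0.1849 + 0.0484 + 0.1225 + 0.1156 + 0.0324 + 0.2809 + 0.0256 = 1.0873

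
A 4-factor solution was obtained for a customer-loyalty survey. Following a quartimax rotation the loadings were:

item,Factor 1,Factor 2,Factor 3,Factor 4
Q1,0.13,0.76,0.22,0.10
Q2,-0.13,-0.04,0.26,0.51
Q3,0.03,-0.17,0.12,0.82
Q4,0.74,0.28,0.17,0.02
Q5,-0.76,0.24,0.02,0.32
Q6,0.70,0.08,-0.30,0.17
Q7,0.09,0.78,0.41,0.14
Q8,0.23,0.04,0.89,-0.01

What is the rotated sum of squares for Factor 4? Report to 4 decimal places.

1.0939

SS loadings for Factor 4 = 0.10² + 0.51² + 0.82² + 0.02² + 0.32² + 0.17² + 0.14² + (-0.01)² = 0.0100 + 0.2601 + 0.6724 + 0.0004 + 0.1024 + 0.0289 + 0.0196 + 0.0001 = 1.0939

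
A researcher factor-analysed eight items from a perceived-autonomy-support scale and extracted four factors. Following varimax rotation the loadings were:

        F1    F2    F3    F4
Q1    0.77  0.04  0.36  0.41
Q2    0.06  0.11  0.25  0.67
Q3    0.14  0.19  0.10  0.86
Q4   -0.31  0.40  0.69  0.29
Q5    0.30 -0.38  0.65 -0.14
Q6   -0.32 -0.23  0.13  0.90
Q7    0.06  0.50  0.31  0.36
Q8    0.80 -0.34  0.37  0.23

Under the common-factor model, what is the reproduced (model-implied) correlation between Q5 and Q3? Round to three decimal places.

r̂ = Σ λ_i·λ_j across factors = (0.30)(0.14) + (-0.38)(0.19) + (0.65)(0.10) + (-0.14)(0.86)
  = +0.0420 -0.0722 +0.0650 -0.1204 = -0.0856

-0.086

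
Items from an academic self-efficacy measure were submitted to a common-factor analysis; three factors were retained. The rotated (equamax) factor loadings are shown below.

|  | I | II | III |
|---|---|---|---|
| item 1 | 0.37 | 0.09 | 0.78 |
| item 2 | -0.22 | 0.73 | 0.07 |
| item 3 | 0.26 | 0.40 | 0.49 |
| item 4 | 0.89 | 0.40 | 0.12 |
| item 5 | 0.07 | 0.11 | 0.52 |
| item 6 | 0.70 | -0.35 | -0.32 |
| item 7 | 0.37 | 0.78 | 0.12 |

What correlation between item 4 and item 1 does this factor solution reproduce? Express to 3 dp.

0.459

r̂ = Σ λ_i·λ_j across factors = (0.89)(0.37) + (0.40)(0.09) + (0.12)(0.78)
  = +0.3293 +0.0360 +0.0936 = 0.4589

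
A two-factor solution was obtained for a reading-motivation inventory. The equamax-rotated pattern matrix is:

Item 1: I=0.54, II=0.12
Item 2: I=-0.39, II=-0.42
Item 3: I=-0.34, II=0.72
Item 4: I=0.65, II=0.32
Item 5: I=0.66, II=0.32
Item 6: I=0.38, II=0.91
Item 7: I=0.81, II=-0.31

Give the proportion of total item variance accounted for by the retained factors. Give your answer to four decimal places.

0.5794

SS loadings by factor: 2.2179, 1.8382; total = 4.0561.
Total variance with 7 standardized items is 7, so the solution explains 4.0561/7 = 0.5794.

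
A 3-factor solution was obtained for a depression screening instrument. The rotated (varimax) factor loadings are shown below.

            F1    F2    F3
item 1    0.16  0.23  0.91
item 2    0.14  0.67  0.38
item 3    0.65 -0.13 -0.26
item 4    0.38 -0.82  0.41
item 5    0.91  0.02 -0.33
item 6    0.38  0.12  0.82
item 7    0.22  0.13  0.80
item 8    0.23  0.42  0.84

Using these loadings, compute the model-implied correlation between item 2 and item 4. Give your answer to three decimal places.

-0.340

r̂ = Σ λ_i·λ_j across factors = (0.14)(0.38) + (0.67)(-0.82) + (0.38)(0.41)
  = +0.0532 -0.5494 +0.1558 = -0.3404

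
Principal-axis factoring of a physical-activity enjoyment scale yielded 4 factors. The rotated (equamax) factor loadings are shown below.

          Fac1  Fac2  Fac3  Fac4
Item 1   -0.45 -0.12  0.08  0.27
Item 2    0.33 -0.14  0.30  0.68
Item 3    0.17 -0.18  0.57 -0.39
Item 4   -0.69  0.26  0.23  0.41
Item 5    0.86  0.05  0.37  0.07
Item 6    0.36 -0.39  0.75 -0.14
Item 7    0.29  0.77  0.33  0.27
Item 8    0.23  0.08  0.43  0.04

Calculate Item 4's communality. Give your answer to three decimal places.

0.765

h² = (-0.69)² + 0.26² + 0.23² + 0.41² = 0.4761 + 0.0676 + 0.0529 + 0.1681 = 0.7647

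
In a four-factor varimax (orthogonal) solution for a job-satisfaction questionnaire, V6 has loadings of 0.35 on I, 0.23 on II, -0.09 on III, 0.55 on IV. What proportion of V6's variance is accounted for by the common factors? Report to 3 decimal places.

h² = 0.35² + 0.23² + (-0.09)² + 0.55² = 0.1225 + 0.0529 + 0.0081 + 0.3025 = 0.4860

0.486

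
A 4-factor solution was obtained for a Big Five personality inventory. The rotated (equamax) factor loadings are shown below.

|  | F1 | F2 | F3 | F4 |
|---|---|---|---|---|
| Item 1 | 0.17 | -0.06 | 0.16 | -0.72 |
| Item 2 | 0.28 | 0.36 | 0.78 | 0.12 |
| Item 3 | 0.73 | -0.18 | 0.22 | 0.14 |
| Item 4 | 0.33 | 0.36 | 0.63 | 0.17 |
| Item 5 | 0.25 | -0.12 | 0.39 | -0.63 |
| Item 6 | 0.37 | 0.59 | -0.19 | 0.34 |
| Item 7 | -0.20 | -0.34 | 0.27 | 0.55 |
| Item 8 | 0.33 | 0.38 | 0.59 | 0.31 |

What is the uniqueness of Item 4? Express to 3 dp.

0.336

h² = 0.33² + 0.36² + 0.63² + 0.17² = 0.1089 + 0.1296 + 0.3969 + 0.0289 = 0.6643
Uniqueness u² = 1 − h² = 1 − 0.6643 = 0.3357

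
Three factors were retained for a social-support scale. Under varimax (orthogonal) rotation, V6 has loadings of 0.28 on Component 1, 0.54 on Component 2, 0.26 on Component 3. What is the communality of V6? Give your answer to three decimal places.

0.438

h² = 0.28² + 0.54² + 0.26² = 0.0784 + 0.2916 + 0.0676 = 0.4376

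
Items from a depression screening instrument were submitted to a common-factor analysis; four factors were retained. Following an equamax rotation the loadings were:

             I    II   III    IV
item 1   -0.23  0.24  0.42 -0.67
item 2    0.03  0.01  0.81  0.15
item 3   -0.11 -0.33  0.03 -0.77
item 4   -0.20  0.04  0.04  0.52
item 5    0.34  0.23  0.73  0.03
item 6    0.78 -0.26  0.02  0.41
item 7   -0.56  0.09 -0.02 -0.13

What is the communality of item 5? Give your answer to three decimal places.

0.702

h² = 0.34² + 0.23² + 0.73² + 0.03² = 0.1156 + 0.0529 + 0.5329 + 0.0009 = 0.7023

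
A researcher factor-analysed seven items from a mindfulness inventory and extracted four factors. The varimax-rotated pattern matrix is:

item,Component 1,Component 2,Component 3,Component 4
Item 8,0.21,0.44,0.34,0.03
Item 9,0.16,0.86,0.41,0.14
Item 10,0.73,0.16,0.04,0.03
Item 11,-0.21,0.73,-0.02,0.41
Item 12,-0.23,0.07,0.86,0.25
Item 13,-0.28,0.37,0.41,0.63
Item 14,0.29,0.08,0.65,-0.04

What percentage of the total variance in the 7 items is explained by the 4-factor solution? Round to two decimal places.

68.12%

Communalities: 0.3542, 0.9529, 0.5610, 0.7455, 0.8599, 0.7803, 0.5146; Σh² = 4.7684.
Total variance with 7 standardized items is 7, so the solution explains 4.7684/7 = 0.6812 = 68.12%.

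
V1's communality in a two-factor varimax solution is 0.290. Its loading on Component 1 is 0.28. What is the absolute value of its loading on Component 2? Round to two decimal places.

0.46

Under orthogonal rotation h² = Σλ², so λ_Component 2² = h² − (0.0784) = 0.290 − 0.0784 = 0.2116.
|λ| = √0.2116 = 0.4600.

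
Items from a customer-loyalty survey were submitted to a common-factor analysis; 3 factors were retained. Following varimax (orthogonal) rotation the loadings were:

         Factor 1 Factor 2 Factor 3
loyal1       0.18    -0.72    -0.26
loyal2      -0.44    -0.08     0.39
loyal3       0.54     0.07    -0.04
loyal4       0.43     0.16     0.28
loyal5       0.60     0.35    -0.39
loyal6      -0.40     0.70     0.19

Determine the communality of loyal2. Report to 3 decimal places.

0.352

h² = (-0.44)² + (-0.08)² + 0.39² = 0.1936 + 0.0064 + 0.1521 = 0.3521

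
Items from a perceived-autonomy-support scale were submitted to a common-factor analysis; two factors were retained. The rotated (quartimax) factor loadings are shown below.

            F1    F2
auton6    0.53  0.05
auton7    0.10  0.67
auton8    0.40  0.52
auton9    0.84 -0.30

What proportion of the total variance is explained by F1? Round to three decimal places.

SS loadings for F1 = 0.53² + 0.10² + 0.40² + 0.84² = 1.1565
Proportion of variance = 1.1565 / 4 = 0.2891.

0.289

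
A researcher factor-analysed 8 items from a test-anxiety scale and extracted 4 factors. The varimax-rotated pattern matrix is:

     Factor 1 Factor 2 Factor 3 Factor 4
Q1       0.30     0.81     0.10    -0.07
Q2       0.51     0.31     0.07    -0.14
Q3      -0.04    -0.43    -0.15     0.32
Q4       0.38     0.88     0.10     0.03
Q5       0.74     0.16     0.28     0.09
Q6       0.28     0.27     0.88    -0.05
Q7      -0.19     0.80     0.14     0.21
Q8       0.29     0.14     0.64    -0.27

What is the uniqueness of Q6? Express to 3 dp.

h² = 0.28² + 0.27² + 0.88² + (-0.05)² = 0.0784 + 0.0729 + 0.7744 + 0.0025 = 0.9282
Uniqueness u² = 1 − h² = 1 − 0.9282 = 0.0718

0.072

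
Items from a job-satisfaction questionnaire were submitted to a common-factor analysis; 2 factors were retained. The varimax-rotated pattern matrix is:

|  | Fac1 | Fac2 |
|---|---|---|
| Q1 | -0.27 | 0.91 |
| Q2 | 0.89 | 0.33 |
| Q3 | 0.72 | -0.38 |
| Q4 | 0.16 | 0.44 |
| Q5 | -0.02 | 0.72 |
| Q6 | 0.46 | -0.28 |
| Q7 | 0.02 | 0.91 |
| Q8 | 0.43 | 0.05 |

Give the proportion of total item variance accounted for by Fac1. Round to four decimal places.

0.2258

SS loadings for Fac1 = (-0.27)² + 0.89² + 0.72² + 0.16² + (-0.02)² + 0.46² + 0.02² + 0.43² = 1.8063
Proportion of variance = 1.8063 / 8 = 0.2258.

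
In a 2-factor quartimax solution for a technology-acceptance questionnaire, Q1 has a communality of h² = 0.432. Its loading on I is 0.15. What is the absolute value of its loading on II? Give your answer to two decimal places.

0.64

Under orthogonal rotation h² = Σλ², so λ_II² = h² − (0.0225) = 0.432 − 0.0225 = 0.4095.
|λ| = √0.4095 = 0.6399.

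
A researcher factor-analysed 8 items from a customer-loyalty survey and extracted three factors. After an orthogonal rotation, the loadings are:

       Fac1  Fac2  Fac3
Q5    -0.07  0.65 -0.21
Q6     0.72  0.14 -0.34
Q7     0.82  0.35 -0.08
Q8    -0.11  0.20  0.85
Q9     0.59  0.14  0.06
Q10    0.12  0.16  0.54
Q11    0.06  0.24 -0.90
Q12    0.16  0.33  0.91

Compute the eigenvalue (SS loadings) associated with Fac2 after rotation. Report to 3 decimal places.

0.816

SS loadings for Fac2 = 0.65² + 0.14² + 0.35² + 0.20² + 0.14² + 0.16² + 0.24² + 0.33² = 0.4225 + 0.0196 + 0.1225 + 0.0400 + 0.0196 + 0.0256 + 0.0576 + 0.1089 = 0.8163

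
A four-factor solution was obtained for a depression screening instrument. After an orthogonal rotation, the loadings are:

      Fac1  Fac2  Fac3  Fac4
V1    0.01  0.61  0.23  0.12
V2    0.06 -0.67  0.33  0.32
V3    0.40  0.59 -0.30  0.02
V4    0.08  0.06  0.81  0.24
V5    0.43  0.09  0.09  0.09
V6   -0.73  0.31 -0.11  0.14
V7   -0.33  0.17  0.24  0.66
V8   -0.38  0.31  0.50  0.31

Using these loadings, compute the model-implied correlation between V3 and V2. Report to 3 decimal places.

r̂ = Σ λ_i·λ_j across factors = (0.40)(0.06) + (0.59)(-0.67) + (-0.30)(0.33) + (0.02)(0.32)
  = +0.0240 -0.3953 -0.0990 +0.0064 = -0.4639

-0.464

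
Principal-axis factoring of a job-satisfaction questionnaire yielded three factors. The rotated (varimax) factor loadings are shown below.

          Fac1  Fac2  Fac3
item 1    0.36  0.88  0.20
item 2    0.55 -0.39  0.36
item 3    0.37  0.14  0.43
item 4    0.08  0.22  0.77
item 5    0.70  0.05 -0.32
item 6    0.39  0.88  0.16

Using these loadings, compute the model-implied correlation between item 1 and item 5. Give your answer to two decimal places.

r̂ = Σ λ_i·λ_j across factors = (0.36)(0.70) + (0.88)(0.05) + (0.20)(-0.32)
  = +0.2520 +0.0440 -0.0640 = 0.2320

0.23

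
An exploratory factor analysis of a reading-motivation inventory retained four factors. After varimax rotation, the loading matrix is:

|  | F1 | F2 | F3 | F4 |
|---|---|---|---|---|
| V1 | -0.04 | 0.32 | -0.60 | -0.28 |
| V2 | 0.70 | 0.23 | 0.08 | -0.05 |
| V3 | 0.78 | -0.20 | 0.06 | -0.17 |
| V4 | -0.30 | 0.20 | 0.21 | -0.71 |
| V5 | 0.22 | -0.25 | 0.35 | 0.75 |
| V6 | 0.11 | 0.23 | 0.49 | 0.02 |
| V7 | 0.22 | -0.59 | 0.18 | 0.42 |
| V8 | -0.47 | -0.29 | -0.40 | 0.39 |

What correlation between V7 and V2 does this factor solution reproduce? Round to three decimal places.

r̂ = Σ λ_i·λ_j across factors = (0.22)(0.70) + (-0.59)(0.23) + (0.18)(0.08) + (0.42)(-0.05)
  = +0.1540 -0.1357 +0.0144 -0.0210 = 0.0117

0.012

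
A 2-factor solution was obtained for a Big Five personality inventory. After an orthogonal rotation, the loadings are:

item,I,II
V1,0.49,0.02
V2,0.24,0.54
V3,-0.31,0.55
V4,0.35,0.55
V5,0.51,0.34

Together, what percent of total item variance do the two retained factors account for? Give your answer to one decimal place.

35.8%

SS loadings by factor: 0.7764, 1.0126; total = 1.7890.
Total variance with 5 standardized items is 5, so the solution explains 1.7890/5 = 0.3578 = 35.78%.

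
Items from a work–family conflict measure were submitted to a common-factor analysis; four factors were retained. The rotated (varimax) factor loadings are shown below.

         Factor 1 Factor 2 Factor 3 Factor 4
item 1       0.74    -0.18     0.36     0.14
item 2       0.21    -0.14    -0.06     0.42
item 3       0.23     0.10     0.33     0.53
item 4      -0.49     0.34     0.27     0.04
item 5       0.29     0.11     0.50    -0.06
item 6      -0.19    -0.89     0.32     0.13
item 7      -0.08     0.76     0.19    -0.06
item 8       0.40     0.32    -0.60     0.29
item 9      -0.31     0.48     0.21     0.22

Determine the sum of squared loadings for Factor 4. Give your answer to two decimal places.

0.64

SS loadings for Factor 4 = 0.14² + 0.42² + 0.53² + 0.04² + (-0.06)² + 0.13² + (-0.06)² + 0.29² + 0.22² = 0.0196 + 0.1764 + 0.2809 + 0.0016 + 0.0036 + 0.0169 + 0.0036 + 0.0841 + 0.0484 = 0.6351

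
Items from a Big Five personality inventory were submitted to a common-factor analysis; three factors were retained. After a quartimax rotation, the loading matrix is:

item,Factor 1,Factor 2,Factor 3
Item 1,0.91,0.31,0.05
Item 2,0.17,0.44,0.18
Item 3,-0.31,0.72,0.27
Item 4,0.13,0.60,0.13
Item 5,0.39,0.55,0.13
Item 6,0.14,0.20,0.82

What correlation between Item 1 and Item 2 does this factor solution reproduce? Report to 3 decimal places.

r̂ = Σ λ_i·λ_j across factors = (0.91)(0.17) + (0.31)(0.44) + (0.05)(0.18)
  = +0.1547 +0.1364 +0.0090 = 0.3001

0.300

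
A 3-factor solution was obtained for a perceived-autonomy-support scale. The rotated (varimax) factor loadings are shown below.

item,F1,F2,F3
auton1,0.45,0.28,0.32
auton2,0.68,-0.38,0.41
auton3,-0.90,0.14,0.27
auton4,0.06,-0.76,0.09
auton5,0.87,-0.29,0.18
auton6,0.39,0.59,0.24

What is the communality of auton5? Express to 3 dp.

h² = 0.87² + (-0.29)² + 0.18² = 0.7569 + 0.0841 + 0.0324 = 0.8734

0.873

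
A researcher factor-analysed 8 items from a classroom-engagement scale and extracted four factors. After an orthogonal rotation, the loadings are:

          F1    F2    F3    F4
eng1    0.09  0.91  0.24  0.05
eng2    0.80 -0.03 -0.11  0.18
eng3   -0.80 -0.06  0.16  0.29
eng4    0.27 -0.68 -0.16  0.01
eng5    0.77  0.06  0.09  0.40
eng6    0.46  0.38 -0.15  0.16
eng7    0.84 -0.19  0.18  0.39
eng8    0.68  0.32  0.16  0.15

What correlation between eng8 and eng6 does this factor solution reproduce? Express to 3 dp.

0.434

r̂ = Σ λ_i·λ_j across factors = (0.68)(0.46) + (0.32)(0.38) + (0.16)(-0.15) + (0.15)(0.16)
  = +0.3128 +0.1216 -0.0240 +0.0240 = 0.4344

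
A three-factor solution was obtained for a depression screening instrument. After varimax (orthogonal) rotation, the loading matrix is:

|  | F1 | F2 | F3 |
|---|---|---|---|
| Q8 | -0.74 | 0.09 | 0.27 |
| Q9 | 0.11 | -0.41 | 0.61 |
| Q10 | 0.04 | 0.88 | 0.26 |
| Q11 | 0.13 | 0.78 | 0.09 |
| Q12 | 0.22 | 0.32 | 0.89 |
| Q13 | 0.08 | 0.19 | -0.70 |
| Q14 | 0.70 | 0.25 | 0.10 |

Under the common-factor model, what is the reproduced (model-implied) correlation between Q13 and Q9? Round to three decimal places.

-0.496

r̂ = Σ λ_i·λ_j across factors = (0.08)(0.11) + (0.19)(-0.41) + (-0.70)(0.61)
  = +0.0088 -0.0779 -0.4270 = -0.4961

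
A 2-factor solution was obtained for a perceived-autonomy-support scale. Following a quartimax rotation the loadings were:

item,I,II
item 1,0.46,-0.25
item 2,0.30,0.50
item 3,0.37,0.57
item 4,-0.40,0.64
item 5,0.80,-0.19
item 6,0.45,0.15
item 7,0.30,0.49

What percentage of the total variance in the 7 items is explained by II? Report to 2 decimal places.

19.22%

SS loadings for II = (-0.25)² + 0.50² + 0.57² + 0.64² + (-0.19)² + 0.15² + 0.49² = 1.3457
With 7 standardized items, total variance = 7. Proportion = 1.3457/7 = 0.1922 → 19.22%.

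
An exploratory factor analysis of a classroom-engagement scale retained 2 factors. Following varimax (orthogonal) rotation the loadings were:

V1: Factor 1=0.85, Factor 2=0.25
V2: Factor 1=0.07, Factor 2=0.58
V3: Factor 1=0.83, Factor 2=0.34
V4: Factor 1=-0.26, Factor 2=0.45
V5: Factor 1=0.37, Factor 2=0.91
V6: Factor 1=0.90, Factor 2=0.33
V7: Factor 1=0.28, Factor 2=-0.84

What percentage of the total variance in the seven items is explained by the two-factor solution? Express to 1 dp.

69.6%

SS loadings by factor: 2.5092, 2.3596; total = 4.8688.
Total variance with 7 standardized items is 7, so the solution explains 4.8688/7 = 0.6955 = 69.55%.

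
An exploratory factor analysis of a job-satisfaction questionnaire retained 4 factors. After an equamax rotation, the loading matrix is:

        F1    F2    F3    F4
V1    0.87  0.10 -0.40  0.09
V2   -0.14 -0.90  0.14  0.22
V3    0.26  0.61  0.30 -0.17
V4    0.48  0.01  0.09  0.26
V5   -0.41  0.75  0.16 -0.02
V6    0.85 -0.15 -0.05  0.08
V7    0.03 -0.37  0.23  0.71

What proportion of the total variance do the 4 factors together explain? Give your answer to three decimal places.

0.700

SS loadings by factor: 1.9660, 1.9141, 0.3587, 0.6639; total = 4.9027.
Total variance with 7 standardized items is 7, so the solution explains 4.9027/7 = 0.7004.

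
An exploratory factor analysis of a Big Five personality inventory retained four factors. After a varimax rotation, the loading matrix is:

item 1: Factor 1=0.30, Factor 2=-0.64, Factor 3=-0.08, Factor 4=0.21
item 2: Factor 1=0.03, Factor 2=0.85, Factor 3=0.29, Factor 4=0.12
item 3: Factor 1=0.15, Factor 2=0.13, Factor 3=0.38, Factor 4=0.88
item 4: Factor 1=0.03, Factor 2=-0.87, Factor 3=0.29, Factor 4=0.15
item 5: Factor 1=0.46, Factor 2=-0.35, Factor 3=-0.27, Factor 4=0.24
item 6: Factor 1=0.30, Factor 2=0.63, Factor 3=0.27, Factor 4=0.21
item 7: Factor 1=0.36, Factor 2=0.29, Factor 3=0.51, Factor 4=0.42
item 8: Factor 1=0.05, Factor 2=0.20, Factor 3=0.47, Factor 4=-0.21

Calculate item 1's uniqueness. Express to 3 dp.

0.450

h² = 0.30² + (-0.64)² + (-0.08)² + 0.21² = 0.0900 + 0.4096 + 0.0064 + 0.0441 = 0.5501
Uniqueness u² = 1 − h² = 1 − 0.5501 = 0.4499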